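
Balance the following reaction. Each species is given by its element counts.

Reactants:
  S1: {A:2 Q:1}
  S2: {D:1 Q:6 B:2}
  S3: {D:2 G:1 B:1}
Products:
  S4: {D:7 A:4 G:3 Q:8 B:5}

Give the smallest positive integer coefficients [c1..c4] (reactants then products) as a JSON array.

Coefficients: [2, 1, 3, 1]

D: 2·0+1·1+3·2 = 7 | 1·7 = 7
A: 2·2+1·0+3·0 = 4 | 1·4 = 4
G: 2·0+1·0+3·1 = 3 | 1·3 = 3
Q: 2·1+1·6+3·0 = 8 | 1·8 = 8
B: 2·0+1·2+3·1 = 5 | 1·5 = 5
gcd(2,1,3,1) = 1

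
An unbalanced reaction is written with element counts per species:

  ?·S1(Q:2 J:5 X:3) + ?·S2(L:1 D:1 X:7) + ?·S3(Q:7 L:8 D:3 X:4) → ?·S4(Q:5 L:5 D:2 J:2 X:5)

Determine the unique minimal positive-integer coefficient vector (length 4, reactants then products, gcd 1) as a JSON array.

Q: 2·2+1·0+3·7 = 25 | 5·5 = 25
L: 2·0+1·1+3·8 = 25 | 5·5 = 25
D: 2·0+1·1+3·3 = 10 | 5·2 = 10
J: 2·5+1·0+3·0 = 10 | 5·2 = 10
X: 2·3+1·7+3·4 = 25 | 5·5 = 25
gcd(2,1,3,5) = 1

Coefficients: [2, 1, 3, 5]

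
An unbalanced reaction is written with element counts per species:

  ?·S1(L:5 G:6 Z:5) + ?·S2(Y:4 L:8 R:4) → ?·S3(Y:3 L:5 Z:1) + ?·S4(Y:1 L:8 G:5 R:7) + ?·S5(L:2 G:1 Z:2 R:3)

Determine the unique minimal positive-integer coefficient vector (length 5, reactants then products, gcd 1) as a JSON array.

Y: 2·0+5·4 = 20 | 6·3+2·1+2·0 = 20
L: 2·5+5·8 = 50 | 6·5+2·8+2·2 = 50
G: 2·6+5·0 = 12 | 6·0+2·5+2·1 = 12
Z: 2·5+5·0 = 10 | 6·1+2·0+2·2 = 10
R: 2·0+5·4 = 20 | 6·0+2·7+2·3 = 20
gcd(2,5,6,2,2) = 1

Coefficients: [2, 5, 6, 2, 2]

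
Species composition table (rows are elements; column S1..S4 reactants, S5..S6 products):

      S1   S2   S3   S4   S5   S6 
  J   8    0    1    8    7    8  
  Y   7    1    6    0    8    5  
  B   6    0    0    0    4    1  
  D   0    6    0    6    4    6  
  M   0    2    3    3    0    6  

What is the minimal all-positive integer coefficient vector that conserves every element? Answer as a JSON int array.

Coefficients: [3, 3, 5, 5, 3, 6]

J: 3·8+3·0+5·1+5·8 = 69 | 3·7+6·8 = 69
Y: 3·7+3·1+5·6+5·0 = 54 | 3·8+6·5 = 54
B: 3·6+3·0+5·0+5·0 = 18 | 3·4+6·1 = 18
D: 3·0+3·6+5·0+5·6 = 48 | 3·4+6·6 = 48
M: 3·0+3·2+5·3+5·3 = 36 | 3·0+6·6 = 36
gcd(3,3,5,5,3,6) = 1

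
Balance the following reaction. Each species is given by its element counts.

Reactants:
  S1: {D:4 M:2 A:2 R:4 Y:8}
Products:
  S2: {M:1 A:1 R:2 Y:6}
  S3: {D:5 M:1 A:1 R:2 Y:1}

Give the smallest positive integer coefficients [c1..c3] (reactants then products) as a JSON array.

Coefficients: [5, 6, 4]

D: 5·4 = 20 | 6·0+4·5 = 20
M: 5·2 = 10 | 6·1+4·1 = 10
A: 5·2 = 10 | 6·1+4·1 = 10
R: 5·4 = 20 | 6·2+4·2 = 20
Y: 5·8 = 40 | 6·6+4·1 = 40
gcd(5,6,4) = 1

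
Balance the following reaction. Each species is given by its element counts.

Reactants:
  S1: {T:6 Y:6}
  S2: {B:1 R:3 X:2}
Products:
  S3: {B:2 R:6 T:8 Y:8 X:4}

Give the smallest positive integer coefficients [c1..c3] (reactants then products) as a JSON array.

Coefficients: [4, 6, 3]

B: 4·0+6·1 = 6 | 3·2 = 6
R: 4·0+6·3 = 18 | 3·6 = 18
T: 4·6+6·0 = 24 | 3·8 = 24
Y: 4·6+6·0 = 24 | 3·8 = 24
X: 4·0+6·2 = 12 | 3·4 = 12
gcd(4,6,3) = 1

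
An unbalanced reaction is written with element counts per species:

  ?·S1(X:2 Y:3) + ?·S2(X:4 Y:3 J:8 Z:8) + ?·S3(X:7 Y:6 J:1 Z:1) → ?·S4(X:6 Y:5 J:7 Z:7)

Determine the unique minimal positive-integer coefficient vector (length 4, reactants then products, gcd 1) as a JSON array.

X: 1·2+5·4+2·7 = 36 | 6·6 = 36
Y: 1·3+5·3+2·6 = 30 | 6·5 = 30
J: 1·0+5·8+2·1 = 42 | 6·7 = 42
Z: 1·0+5·8+2·1 = 42 | 6·7 = 42
gcd(1,5,2,6) = 1

Coefficients: [1, 5, 2, 6]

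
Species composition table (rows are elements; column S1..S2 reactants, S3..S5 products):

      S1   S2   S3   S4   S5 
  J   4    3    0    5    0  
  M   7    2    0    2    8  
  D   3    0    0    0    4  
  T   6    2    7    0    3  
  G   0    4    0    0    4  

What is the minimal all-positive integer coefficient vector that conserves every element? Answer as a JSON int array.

J: 4·4+3·3 = 25 | 3·0+5·5+3·0 = 25
M: 4·7+3·2 = 34 | 3·0+5·2+3·8 = 34
D: 4·3+3·0 = 12 | 3·0+5·0+3·4 = 12
T: 4·6+3·2 = 30 | 3·7+5·0+3·3 = 30
G: 4·0+3·4 = 12 | 3·0+5·0+3·4 = 12
gcd(4,3,3,5,3) = 1

Coefficients: [4, 3, 3, 5, 3]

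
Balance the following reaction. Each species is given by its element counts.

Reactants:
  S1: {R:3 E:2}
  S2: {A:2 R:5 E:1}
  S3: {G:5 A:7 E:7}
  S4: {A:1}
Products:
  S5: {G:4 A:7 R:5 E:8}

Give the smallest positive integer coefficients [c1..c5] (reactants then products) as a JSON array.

G: 5·0+2·0+4·5+3·0 = 20 | 5·4 = 20
A: 5·0+2·2+4·7+3·1 = 35 | 5·7 = 35
R: 5·3+2·5+4·0+3·0 = 25 | 5·5 = 25
E: 5·2+2·1+4·7+3·0 = 40 | 5·8 = 40
gcd(5,2,4,3,5) = 1

Coefficients: [5, 2, 4, 3, 5]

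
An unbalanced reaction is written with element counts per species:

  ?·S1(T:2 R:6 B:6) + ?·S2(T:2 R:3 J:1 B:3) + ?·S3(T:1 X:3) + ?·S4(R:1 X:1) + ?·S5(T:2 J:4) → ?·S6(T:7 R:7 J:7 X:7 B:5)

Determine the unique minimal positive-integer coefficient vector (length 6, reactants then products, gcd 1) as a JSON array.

T: 2·2+1·2+5·1+6·0+5·2 = 21 | 3·7 = 21
R: 2·6+1·3+5·0+6·1+5·0 = 21 | 3·7 = 21
J: 2·0+1·1+5·0+6·0+5·4 = 21 | 3·7 = 21
X: 2·0+1·0+5·3+6·1+5·0 = 21 | 3·7 = 21
B: 2·6+1·3+5·0+6·0+5·0 = 15 | 3·5 = 15
gcd(2,1,5,6,5,3) = 1

Coefficients: [2, 1, 5, 6, 5, 3]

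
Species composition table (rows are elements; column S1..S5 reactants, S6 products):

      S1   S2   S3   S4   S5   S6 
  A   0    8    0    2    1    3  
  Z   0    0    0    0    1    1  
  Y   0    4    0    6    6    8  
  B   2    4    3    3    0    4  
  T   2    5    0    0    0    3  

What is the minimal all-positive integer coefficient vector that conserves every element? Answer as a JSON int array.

A: 5·0+1·8+1·0+1·2+5·1 = 15 | 5·3 = 15
Z: 5·0+1·0+1·0+1·0+5·1 = 5 | 5·1 = 5
Y: 5·0+1·4+1·0+1·6+5·6 = 40 | 5·8 = 40
B: 5·2+1·4+1·3+1·3+5·0 = 20 | 5·4 = 20
T: 5·2+1·5+1·0+1·0+5·0 = 15 | 5·3 = 15
gcd(5,1,1,1,5,5) = 1

Coefficients: [5, 1, 1, 1, 5, 5]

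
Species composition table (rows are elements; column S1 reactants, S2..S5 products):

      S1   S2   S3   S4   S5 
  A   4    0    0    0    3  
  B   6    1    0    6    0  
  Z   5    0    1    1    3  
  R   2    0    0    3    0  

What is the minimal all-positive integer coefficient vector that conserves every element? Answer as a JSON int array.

A: 3·4 = 12 | 6·0+1·0+2·0+4·3 = 12
B: 3·6 = 18 | 6·1+1·0+2·6+4·0 = 18
Z: 3·5 = 15 | 6·0+1·1+2·1+4·3 = 15
R: 3·2 = 6 | 6·0+1·0+2·3+4·0 = 6
gcd(3,6,1,2,4) = 1

Coefficients: [3, 6, 1, 2, 4]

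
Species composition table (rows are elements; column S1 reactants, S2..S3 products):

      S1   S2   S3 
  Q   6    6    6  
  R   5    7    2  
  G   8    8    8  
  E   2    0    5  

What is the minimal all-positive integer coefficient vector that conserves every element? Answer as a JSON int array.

Q: 5·6 = 30 | 3·6+2·6 = 30
R: 5·5 = 25 | 3·7+2·2 = 25
G: 5·8 = 40 | 3·8+2·8 = 40
E: 5·2 = 10 | 3·0+2·5 = 10
gcd(5,3,2) = 1

Coefficients: [5, 3, 2]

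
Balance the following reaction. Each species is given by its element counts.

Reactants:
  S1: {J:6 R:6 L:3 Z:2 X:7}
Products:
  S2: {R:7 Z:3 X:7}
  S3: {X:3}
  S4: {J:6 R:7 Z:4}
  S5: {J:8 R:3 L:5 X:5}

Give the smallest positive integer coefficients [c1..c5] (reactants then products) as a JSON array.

J: 5·6 = 30 | 2·0+2·0+1·6+3·8 = 30
R: 5·6 = 30 | 2·7+2·0+1·7+3·3 = 30
L: 5·3 = 15 | 2·0+2·0+1·0+3·5 = 15
Z: 5·2 = 10 | 2·3+2·0+1·4+3·0 = 10
X: 5·7 = 35 | 2·7+2·3+1·0+3·5 = 35
gcd(5,2,2,1,3) = 1

Coefficients: [5, 2, 2, 1, 3]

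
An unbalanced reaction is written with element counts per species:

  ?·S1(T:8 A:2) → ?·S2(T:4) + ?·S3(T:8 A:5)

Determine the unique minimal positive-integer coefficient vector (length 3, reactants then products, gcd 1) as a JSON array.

T: 5·8 = 40 | 6·4+2·8 = 40
A: 5·2 = 10 | 6·0+2·5 = 10
gcd(5,6,2) = 1

Coefficients: [5, 6, 2]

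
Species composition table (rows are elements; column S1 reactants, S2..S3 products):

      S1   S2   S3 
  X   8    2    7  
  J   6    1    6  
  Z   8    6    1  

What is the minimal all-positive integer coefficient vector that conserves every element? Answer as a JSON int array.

Coefficients: [5, 6, 4]

X: 5·8 = 40 | 6·2+4·7 = 40
J: 5·6 = 30 | 6·1+4·6 = 30
Z: 5·8 = 40 | 6·6+4·1 = 40
gcd(5,6,4) = 1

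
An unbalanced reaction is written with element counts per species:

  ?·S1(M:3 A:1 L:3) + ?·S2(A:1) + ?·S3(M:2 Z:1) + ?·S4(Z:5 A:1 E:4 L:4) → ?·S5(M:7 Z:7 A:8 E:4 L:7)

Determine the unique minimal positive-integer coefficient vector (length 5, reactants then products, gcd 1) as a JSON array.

M: 1·3+6·0+2·2+1·0 = 7 | 1·7 = 7
Z: 1·0+6·0+2·1+1·5 = 7 | 1·7 = 7
A: 1·1+6·1+2·0+1·1 = 8 | 1·8 = 8
E: 1·0+6·0+2·0+1·4 = 4 | 1·4 = 4
L: 1·3+6·0+2·0+1·4 = 7 | 1·7 = 7
gcd(1,6,2,1,1) = 1

Coefficients: [1, 6, 2, 1, 1]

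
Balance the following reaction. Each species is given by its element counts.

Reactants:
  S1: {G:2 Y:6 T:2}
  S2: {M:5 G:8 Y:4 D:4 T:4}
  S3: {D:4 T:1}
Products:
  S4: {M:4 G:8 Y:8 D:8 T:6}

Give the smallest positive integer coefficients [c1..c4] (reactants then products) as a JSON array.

Coefficients: [4, 4, 6, 5]

M: 4·0+4·5+6·0 = 20 | 5·4 = 20
G: 4·2+4·8+6·0 = 40 | 5·8 = 40
Y: 4·6+4·4+6·0 = 40 | 5·8 = 40
D: 4·0+4·4+6·4 = 40 | 5·8 = 40
T: 4·2+4·4+6·1 = 30 | 5·6 = 30
gcd(4,4,6,5) = 1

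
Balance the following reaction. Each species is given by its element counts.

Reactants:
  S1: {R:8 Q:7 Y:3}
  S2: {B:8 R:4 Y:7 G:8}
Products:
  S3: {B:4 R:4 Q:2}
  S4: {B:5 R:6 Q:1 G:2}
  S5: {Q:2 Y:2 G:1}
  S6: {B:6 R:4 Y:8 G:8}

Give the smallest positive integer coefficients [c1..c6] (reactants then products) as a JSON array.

B: 2·0+6·8 = 48 | 2·4+2·5+4·0+5·6 = 48
R: 2·8+6·4 = 40 | 2·4+2·6+4·0+5·4 = 40
Q: 2·7+6·0 = 14 | 2·2+2·1+4·2+5·0 = 14
Y: 2·3+6·7 = 48 | 2·0+2·0+4·2+5·8 = 48
G: 2·0+6·8 = 48 | 2·0+2·2+4·1+5·8 = 48
gcd(2,6,2,2,4,5) = 1

Coefficients: [2, 6, 2, 2, 4, 5]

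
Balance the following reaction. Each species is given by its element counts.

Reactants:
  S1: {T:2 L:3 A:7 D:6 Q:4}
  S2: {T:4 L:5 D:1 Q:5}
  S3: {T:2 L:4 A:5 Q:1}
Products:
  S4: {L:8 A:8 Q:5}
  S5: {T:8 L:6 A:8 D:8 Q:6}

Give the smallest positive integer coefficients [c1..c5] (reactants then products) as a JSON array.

T: 6·2+4·4+6·2 = 40 | 4·0+5·8 = 40
L: 6·3+4·5+6·4 = 62 | 4·8+5·6 = 62
A: 6·7+4·0+6·5 = 72 | 4·8+5·8 = 72
D: 6·6+4·1+6·0 = 40 | 4·0+5·8 = 40
Q: 6·4+4·5+6·1 = 50 | 4·5+5·6 = 50
gcd(6,4,6,4,5) = 1

Coefficients: [6, 4, 6, 4, 5]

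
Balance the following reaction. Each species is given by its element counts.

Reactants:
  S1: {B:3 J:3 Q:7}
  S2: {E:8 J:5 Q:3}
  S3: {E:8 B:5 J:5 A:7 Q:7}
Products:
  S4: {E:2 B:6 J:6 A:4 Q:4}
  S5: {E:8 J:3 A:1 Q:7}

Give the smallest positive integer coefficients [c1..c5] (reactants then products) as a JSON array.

Coefficients: [3, 3, 3, 4, 5]

E: 3·0+3·8+3·8 = 48 | 4·2+5·8 = 48
B: 3·3+3·0+3·5 = 24 | 4·6+5·0 = 24
J: 3·3+3·5+3·5 = 39 | 4·6+5·3 = 39
A: 3·0+3·0+3·7 = 21 | 4·4+5·1 = 21
Q: 3·7+3·3+3·7 = 51 | 4·4+5·7 = 51
gcd(3,3,3,4,5) = 1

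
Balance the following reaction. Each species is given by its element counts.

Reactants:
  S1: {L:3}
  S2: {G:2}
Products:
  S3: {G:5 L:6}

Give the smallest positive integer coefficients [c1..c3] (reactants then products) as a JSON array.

G: 4·0+5·2 = 10 | 2·5 = 10
L: 4·3+5·0 = 12 | 2·6 = 12
gcd(4,5,2) = 1

Coefficients: [4, 5, 2]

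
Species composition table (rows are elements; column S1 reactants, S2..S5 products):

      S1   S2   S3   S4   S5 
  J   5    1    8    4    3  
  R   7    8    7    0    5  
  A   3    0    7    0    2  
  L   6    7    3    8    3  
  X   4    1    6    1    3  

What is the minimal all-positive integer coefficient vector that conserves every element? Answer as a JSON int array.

Coefficients: [5, 1, 1, 1, 4]

J: 5·5 = 25 | 1·1+1·8+1·4+4·3 = 25
R: 5·7 = 35 | 1·8+1·7+1·0+4·5 = 35
A: 5·3 = 15 | 1·0+1·7+1·0+4·2 = 15
L: 5·6 = 30 | 1·7+1·3+1·8+4·3 = 30
X: 5·4 = 20 | 1·1+1·6+1·1+4·3 = 20
gcd(5,1,1,1,4) = 1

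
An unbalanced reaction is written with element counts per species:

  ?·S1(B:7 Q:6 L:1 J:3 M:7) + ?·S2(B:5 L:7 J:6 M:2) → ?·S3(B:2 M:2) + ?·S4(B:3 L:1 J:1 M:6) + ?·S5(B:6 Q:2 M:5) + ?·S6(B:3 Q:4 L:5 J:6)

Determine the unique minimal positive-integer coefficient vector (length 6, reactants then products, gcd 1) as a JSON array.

Coefficients: [5, 4, 5, 3, 3, 6]

B: 5·7+4·5 = 55 | 5·2+3·3+3·6+6·3 = 55
Q: 5·6+4·0 = 30 | 5·0+3·0+3·2+6·4 = 30
L: 5·1+4·7 = 33 | 5·0+3·1+3·0+6·5 = 33
J: 5·3+4·6 = 39 | 5·0+3·1+3·0+6·6 = 39
M: 5·7+4·2 = 43 | 5·2+3·6+3·5+6·0 = 43
gcd(5,4,5,3,3,6) = 1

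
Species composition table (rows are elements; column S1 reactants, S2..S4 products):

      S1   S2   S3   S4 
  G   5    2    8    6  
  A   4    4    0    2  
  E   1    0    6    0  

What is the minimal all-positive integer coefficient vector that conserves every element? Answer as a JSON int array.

Coefficients: [6, 5, 1, 2]

G: 6·5 = 30 | 5·2+1·8+2·6 = 30
A: 6·4 = 24 | 5·4+1·0+2·2 = 24
E: 6·1 = 6 | 5·0+1·6+2·0 = 6
gcd(6,5,1,2) = 1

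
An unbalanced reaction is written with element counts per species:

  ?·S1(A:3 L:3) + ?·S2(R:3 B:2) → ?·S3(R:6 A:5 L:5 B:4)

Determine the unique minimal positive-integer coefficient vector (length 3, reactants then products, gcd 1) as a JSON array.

R: 5·0+6·3 = 18 | 3·6 = 18
A: 5·3+6·0 = 15 | 3·5 = 15
L: 5·3+6·0 = 15 | 3·5 = 15
B: 5·0+6·2 = 12 | 3·4 = 12
gcd(5,6,3) = 1

Coefficients: [5, 6, 3]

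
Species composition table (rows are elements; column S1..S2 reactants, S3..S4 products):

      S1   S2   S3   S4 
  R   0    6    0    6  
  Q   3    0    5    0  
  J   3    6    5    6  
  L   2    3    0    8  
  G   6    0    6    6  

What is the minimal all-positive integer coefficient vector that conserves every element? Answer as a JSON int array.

Coefficients: [5, 2, 3, 2]

R: 5·0+2·6 = 12 | 3·0+2·6 = 12
Q: 5·3+2·0 = 15 | 3·5+2·0 = 15
J: 5·3+2·6 = 27 | 3·5+2·6 = 27
L: 5·2+2·3 = 16 | 3·0+2·8 = 16
G: 5·6+2·0 = 30 | 3·6+2·6 = 30
gcd(5,2,3,2) = 1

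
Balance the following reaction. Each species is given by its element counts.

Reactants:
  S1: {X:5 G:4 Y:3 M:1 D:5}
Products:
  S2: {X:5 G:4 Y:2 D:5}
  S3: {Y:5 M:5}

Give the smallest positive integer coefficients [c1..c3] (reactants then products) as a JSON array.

X: 5·5 = 25 | 5·5+1·0 = 25
G: 5·4 = 20 | 5·4+1·0 = 20
Y: 5·3 = 15 | 5·2+1·5 = 15
M: 5·1 = 5 | 5·0+1·5 = 5
D: 5·5 = 25 | 5·5+1·0 = 25
gcd(5,5,1) = 1

Coefficients: [5, 5, 1]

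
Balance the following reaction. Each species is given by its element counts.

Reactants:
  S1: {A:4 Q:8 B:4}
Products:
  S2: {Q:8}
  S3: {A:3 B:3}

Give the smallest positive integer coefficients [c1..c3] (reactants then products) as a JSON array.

Coefficients: [3, 3, 4]

A: 3·4 = 12 | 3·0+4·3 = 12
Q: 3·8 = 24 | 3·8+4·0 = 24
B: 3·4 = 12 | 3·0+4·3 = 12
gcd(3,3,4) = 1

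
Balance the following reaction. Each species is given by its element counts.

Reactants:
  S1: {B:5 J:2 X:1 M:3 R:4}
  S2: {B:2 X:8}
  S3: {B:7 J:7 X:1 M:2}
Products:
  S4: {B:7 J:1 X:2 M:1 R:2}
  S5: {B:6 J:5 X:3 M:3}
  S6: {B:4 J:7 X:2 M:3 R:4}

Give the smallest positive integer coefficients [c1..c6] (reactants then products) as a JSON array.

B: 5·5+2·2+5·7 = 64 | 4·7+4·6+3·4 = 64
J: 5·2+2·0+5·7 = 45 | 4·1+4·5+3·7 = 45
X: 5·1+2·8+5·1 = 26 | 4·2+4·3+3·2 = 26
M: 5·3+2·0+5·2 = 25 | 4·1+4·3+3·3 = 25
R: 5·4+2·0+5·0 = 20 | 4·2+4·0+3·4 = 20
gcd(5,2,5,4,4,3) = 1

Coefficients: [5, 2, 5, 4, 4, 3]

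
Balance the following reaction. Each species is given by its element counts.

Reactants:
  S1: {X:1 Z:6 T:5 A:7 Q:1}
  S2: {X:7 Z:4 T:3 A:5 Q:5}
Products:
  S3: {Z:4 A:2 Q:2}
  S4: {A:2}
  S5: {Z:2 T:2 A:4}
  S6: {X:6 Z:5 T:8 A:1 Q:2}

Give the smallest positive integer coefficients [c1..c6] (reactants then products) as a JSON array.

X: 5·1+1·7 = 12 | 3·0+4·0+6·0+2·6 = 12
Z: 5·6+1·4 = 34 | 3·4+4·0+6·2+2·5 = 34
T: 5·5+1·3 = 28 | 3·0+4·0+6·2+2·8 = 28
A: 5·7+1·5 = 40 | 3·2+4·2+6·4+2·1 = 40
Q: 5·1+1·5 = 10 | 3·2+4·0+6·0+2·2 = 10
gcd(5,1,3,4,6,2) = 1

Coefficients: [5, 1, 3, 4, 6, 2]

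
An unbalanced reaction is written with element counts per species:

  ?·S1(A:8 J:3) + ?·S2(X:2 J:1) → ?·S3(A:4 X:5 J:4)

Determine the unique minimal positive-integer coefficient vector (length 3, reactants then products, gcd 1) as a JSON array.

A: 1·8+5·0 = 8 | 2·4 = 8
X: 1·0+5·2 = 10 | 2·5 = 10
J: 1·3+5·1 = 8 | 2·4 = 8
gcd(1,5,2) = 1

Coefficients: [1, 5, 2]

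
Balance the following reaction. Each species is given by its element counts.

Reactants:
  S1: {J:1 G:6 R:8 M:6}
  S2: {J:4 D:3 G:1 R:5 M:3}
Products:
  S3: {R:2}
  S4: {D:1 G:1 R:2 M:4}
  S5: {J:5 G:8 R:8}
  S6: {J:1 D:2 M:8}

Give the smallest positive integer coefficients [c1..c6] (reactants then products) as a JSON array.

Coefficients: [3, 2, 5, 4, 2, 1]

J: 3·1+2·4 = 11 | 5·0+4·0+2·5+1·1 = 11
D: 3·0+2·3 = 6 | 5·0+4·1+2·0+1·2 = 6
G: 3·6+2·1 = 20 | 5·0+4·1+2·8+1·0 = 20
R: 3·8+2·5 = 34 | 5·2+4·2+2·8+1·0 = 34
M: 3·6+2·3 = 24 | 5·0+4·4+2·0+1·8 = 24
gcd(3,2,5,4,2,1) = 1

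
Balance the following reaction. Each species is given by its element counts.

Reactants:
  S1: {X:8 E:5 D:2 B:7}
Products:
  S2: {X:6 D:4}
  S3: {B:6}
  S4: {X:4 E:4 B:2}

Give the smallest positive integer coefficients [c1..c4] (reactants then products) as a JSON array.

Coefficients: [4, 2, 3, 5]

X: 4·8 = 32 | 2·6+3·0+5·4 = 32
E: 4·5 = 20 | 2·0+3·0+5·4 = 20
D: 4·2 = 8 | 2·4+3·0+5·0 = 8
B: 4·7 = 28 | 2·0+3·6+5·2 = 28
gcd(4,2,3,5) = 1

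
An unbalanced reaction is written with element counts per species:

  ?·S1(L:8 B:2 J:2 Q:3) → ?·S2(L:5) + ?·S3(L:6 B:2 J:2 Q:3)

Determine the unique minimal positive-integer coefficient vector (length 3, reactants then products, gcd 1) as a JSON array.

Coefficients: [5, 2, 5]

L: 5·8 = 40 | 2·5+5·6 = 40
B: 5·2 = 10 | 2·0+5·2 = 10
J: 5·2 = 10 | 2·0+5·2 = 10
Q: 5·3 = 15 | 2·0+5·3 = 15
gcd(5,2,5) = 1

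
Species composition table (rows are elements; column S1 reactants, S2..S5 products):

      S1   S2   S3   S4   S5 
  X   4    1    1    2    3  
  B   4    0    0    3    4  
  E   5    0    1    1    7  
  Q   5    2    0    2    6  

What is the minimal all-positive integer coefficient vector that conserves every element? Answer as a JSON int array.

Coefficients: [6, 2, 5, 4, 3]

X: 6·4 = 24 | 2·1+5·1+4·2+3·3 = 24
B: 6·4 = 24 | 2·0+5·0+4·3+3·4 = 24
E: 6·5 = 30 | 2·0+5·1+4·1+3·7 = 30
Q: 6·5 = 30 | 2·2+5·0+4·2+3·6 = 30
gcd(6,2,5,4,3) = 1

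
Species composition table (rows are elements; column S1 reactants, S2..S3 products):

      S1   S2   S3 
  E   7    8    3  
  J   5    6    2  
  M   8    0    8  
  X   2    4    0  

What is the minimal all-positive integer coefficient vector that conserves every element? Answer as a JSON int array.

Coefficients: [2, 1, 2]

E: 2·7 = 14 | 1·8+2·3 = 14
J: 2·5 = 10 | 1·6+2·2 = 10
M: 2·8 = 16 | 1·0+2·8 = 16
X: 2·2 = 4 | 1·4+2·0 = 4
gcd(2,1,2) = 1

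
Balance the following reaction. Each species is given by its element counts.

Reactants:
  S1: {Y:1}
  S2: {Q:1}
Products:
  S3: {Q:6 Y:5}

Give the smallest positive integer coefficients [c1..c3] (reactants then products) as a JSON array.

Coefficients: [5, 6, 1]

Q: 5·0+6·1 = 6 | 1·6 = 6
Y: 5·1+6·0 = 5 | 1·5 = 5
gcd(5,6,1) = 1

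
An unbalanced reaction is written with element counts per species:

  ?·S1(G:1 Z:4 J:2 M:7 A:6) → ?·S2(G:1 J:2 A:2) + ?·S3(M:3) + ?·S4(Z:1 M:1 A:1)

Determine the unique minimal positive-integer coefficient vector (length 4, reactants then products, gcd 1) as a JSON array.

Coefficients: [1, 1, 1, 4]

G: 1·1 = 1 | 1·1+1·0+4·0 = 1
Z: 1·4 = 4 | 1·0+1·0+4·1 = 4
J: 1·2 = 2 | 1·2+1·0+4·0 = 2
M: 1·7 = 7 | 1·0+1·3+4·1 = 7
A: 1·6 = 6 | 1·2+1·0+4·1 = 6
gcd(1,1,1,4) = 1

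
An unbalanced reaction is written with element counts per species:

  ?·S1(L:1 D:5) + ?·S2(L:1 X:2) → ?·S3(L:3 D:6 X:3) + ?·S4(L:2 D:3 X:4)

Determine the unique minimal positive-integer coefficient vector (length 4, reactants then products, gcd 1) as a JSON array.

Coefficients: [3, 5, 2, 1]

L: 3·1+5·1 = 8 | 2·3+1·2 = 8
D: 3·5+5·0 = 15 | 2·6+1·3 = 15
X: 3·0+5·2 = 10 | 2·3+1·4 = 10
gcd(3,5,2,1) = 1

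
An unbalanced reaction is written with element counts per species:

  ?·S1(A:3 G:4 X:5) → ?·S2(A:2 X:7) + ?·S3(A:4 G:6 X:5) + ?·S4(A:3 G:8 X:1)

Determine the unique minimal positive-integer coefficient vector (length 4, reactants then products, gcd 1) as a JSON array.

Coefficients: [5, 2, 2, 1]

A: 5·3 = 15 | 2·2+2·4+1·3 = 15
G: 5·4 = 20 | 2·0+2·6+1·8 = 20
X: 5·5 = 25 | 2·7+2·5+1·1 = 25
gcd(5,2,2,1) = 1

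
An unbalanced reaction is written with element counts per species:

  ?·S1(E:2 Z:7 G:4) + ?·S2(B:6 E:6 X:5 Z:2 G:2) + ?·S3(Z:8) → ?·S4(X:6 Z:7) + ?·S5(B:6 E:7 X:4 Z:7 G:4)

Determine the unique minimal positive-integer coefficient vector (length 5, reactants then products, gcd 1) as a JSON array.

B: 3·0+6·6+2·0 = 36 | 1·0+6·6 = 36
E: 3·2+6·6+2·0 = 42 | 1·0+6·7 = 42
X: 3·0+6·5+2·0 = 30 | 1·6+6·4 = 30
Z: 3·7+6·2+2·8 = 49 | 1·7+6·7 = 49
G: 3·4+6·2+2·0 = 24 | 1·0+6·4 = 24
gcd(3,6,2,1,6) = 1

Coefficients: [3, 6, 2, 1, 6]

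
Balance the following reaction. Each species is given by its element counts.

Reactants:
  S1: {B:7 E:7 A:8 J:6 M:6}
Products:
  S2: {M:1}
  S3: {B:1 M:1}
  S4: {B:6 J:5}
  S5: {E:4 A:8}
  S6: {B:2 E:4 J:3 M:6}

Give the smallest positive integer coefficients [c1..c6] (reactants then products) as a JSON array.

B: 4·7 = 28 | 2·0+4·1+3·6+4·0+3·2 = 28
E: 4·7 = 28 | 2·0+4·0+3·0+4·4+3·4 = 28
A: 4·8 = 32 | 2·0+4·0+3·0+4·8+3·0 = 32
J: 4·6 = 24 | 2·0+4·0+3·5+4·0+3·3 = 24
M: 4·6 = 24 | 2·1+4·1+3·0+4·0+3·6 = 24
gcd(4,2,4,3,4,3) = 1

Coefficients: [4, 2, 4, 3, 4, 3]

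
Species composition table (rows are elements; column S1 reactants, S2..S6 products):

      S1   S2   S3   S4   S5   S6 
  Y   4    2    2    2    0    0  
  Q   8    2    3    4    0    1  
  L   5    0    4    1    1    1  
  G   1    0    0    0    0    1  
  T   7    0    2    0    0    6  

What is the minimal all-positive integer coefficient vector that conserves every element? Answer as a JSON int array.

Coefficients: [4, 1, 2, 5, 3, 4]

Y: 4·4 = 16 | 1·2+2·2+5·2+3·0+4·0 = 16
Q: 4·8 = 32 | 1·2+2·3+5·4+3·0+4·1 = 32
L: 4·5 = 20 | 1·0+2·4+5·1+3·1+4·1 = 20
G: 4·1 = 4 | 1·0+2·0+5·0+3·0+4·1 = 4
T: 4·7 = 28 | 1·0+2·2+5·0+3·0+4·6 = 28
gcd(4,1,2,5,3,4) = 1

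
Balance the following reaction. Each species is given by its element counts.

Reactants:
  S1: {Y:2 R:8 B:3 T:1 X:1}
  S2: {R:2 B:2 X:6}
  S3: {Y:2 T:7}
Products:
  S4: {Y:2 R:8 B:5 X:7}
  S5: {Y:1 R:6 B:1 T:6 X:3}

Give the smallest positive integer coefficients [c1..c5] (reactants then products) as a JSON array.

Y: 5·2+6·0+1·2 = 12 | 5·2+2·1 = 12
R: 5·8+6·2+1·0 = 52 | 5·8+2·6 = 52
B: 5·3+6·2+1·0 = 27 | 5·5+2·1 = 27
T: 5·1+6·0+1·7 = 12 | 5·0+2·6 = 12
X: 5·1+6·6+1·0 = 41 | 5·7+2·3 = 41
gcd(5,6,1,5,2) = 1

Coefficients: [5, 6, 1, 5, 2]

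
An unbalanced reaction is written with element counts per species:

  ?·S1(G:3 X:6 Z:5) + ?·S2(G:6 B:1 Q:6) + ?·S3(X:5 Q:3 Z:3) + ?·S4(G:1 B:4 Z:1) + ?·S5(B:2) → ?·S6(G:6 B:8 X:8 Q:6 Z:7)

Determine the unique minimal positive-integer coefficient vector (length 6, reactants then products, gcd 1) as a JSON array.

Coefficients: [2, 2, 4, 6, 3, 4]

G: 2·3+2·6+4·0+6·1+3·0 = 24 | 4·6 = 24
B: 2·0+2·1+4·0+6·4+3·2 = 32 | 4·8 = 32
X: 2·6+2·0+4·5+6·0+3·0 = 32 | 4·8 = 32
Q: 2·0+2·6+4·3+6·0+3·0 = 24 | 4·6 = 24
Z: 2·5+2·0+4·3+6·1+3·0 = 28 | 4·7 = 28
gcd(2,2,4,6,3,4) = 1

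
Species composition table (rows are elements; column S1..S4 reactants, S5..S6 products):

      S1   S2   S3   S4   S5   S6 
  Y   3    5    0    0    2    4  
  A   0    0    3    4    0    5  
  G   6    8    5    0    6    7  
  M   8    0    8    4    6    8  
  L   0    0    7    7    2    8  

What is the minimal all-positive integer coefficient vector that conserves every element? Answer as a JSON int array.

Coefficients: [2, 2, 1, 3, 2, 3]

Y: 2·3+2·5+1·0+3·0 = 16 | 2·2+3·4 = 16
A: 2·0+2·0+1·3+3·4 = 15 | 2·0+3·5 = 15
G: 2·6+2·8+1·5+3·0 = 33 | 2·6+3·7 = 33
M: 2·8+2·0+1·8+3·4 = 36 | 2·6+3·8 = 36
L: 2·0+2·0+1·7+3·7 = 28 | 2·2+3·8 = 28
gcd(2,2,1,3,2,3) = 1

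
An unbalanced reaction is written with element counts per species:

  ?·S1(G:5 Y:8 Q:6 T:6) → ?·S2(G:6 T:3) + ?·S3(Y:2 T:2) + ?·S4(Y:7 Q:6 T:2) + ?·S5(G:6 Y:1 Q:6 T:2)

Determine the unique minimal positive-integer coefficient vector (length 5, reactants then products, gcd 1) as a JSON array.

Coefficients: [6, 4, 6, 5, 1]

G: 6·5 = 30 | 4·6+6·0+5·0+1·6 = 30
Y: 6·8 = 48 | 4·0+6·2+5·7+1·1 = 48
Q: 6·6 = 36 | 4·0+6·0+5·6+1·6 = 36
T: 6·6 = 36 | 4·3+6·2+5·2+1·2 = 36
gcd(6,4,6,5,1) = 1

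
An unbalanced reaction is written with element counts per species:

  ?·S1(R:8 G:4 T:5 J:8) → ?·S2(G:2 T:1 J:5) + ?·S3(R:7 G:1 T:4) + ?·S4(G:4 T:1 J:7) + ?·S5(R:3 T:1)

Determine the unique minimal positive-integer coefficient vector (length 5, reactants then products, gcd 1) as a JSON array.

Coefficients: [4, 5, 2, 1, 6]

R: 4·8 = 32 | 5·0+2·7+1·0+6·3 = 32
G: 4·4 = 16 | 5·2+2·1+1·4+6·0 = 16
T: 4·5 = 20 | 5·1+2·4+1·1+6·1 = 20
J: 4·8 = 32 | 5·5+2·0+1·7+6·0 = 32
gcd(4,5,2,1,6) = 1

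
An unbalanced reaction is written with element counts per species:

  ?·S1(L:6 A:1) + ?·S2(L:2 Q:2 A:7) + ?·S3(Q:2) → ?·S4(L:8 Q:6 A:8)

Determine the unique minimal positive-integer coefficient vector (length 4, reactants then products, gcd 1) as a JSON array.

Coefficients: [1, 1, 2, 1]

L: 1·6+1·2+2·0 = 8 | 1·8 = 8
Q: 1·0+1·2+2·2 = 6 | 1·6 = 6
A: 1·1+1·7+2·0 = 8 | 1·8 = 8
gcd(1,1,2,1) = 1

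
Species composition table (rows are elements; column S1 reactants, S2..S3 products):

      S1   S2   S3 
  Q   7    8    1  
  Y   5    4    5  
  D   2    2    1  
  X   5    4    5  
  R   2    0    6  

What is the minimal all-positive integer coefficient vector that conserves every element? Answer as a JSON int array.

Coefficients: [6, 5, 2]

Q: 6·7 = 42 | 5·8+2·1 = 42
Y: 6·5 = 30 | 5·4+2·5 = 30
D: 6·2 = 12 | 5·2+2·1 = 12
X: 6·5 = 30 | 5·4+2·5 = 30
R: 6·2 = 12 | 5·0+2·6 = 12
gcd(6,5,2) = 1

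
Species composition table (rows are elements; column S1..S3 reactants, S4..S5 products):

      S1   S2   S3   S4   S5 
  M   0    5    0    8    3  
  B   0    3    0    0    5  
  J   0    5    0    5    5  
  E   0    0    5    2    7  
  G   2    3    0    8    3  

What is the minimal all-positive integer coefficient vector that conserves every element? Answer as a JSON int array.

Coefficients: [5, 5, 5, 2, 3]

M: 5·0+5·5+5·0 = 25 | 2·8+3·3 = 25
B: 5·0+5·3+5·0 = 15 | 2·0+3·5 = 15
J: 5·0+5·5+5·0 = 25 | 2·5+3·5 = 25
E: 5·0+5·0+5·5 = 25 | 2·2+3·7 = 25
G: 5·2+5·3+5·0 = 25 | 2·8+3·3 = 25
gcd(5,5,5,2,3) = 1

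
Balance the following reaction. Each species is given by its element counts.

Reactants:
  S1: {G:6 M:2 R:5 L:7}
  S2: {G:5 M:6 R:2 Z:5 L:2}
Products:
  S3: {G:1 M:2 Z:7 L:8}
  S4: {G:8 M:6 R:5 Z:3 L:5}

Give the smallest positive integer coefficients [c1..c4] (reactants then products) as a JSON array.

G: 4·6+5·5 = 49 | 1·1+6·8 = 49
M: 4·2+5·6 = 38 | 1·2+6·6 = 38
R: 4·5+5·2 = 30 | 1·0+6·5 = 30
Z: 4·0+5·5 = 25 | 1·7+6·3 = 25
L: 4·7+5·2 = 38 | 1·8+6·5 = 38
gcd(4,5,1,6) = 1

Coefficients: [4, 5, 1, 6]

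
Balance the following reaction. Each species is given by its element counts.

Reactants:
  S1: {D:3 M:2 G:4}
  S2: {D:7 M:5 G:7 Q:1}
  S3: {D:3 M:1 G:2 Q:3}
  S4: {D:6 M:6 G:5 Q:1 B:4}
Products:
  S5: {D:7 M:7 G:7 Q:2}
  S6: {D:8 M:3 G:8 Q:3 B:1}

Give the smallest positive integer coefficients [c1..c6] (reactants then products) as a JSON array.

Coefficients: [6, 2, 5, 1, 3, 4]

D: 6·3+2·7+5·3+1·6 = 53 | 3·7+4·8 = 53
M: 6·2+2·5+5·1+1·6 = 33 | 3·7+4·3 = 33
G: 6·4+2·7+5·2+1·5 = 53 | 3·7+4·8 = 53
Q: 6·0+2·1+5·3+1·1 = 18 | 3·2+4·3 = 18
B: 6·0+2·0+5·0+1·4 = 4 | 3·0+4·1 = 4
gcd(6,2,5,1,3,4) = 1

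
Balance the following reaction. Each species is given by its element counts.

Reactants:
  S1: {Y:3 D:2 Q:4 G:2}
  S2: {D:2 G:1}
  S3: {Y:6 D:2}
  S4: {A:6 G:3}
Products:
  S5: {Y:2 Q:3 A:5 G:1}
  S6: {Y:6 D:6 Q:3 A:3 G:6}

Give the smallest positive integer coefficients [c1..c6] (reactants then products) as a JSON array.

Y: 6·3+6·0+3·6+5·0 = 36 | 3·2+5·6 = 36
D: 6·2+6·2+3·2+5·0 = 30 | 3·0+5·6 = 30
Q: 6·4+6·0+3·0+5·0 = 24 | 3·3+5·3 = 24
A: 6·0+6·0+3·0+5·6 = 30 | 3·5+5·3 = 30
G: 6·2+6·1+3·0+5·3 = 33 | 3·1+5·6 = 33
gcd(6,6,3,5,3,5) = 1

Coefficients: [6, 6, 3, 5, 3, 5]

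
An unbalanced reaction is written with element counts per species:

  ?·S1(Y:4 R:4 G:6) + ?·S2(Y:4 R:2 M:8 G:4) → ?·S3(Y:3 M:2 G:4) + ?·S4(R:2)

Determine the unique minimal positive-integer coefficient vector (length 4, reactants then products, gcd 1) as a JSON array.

Y: 2·4+1·4 = 12 | 4·3+5·0 = 12
R: 2·4+1·2 = 10 | 4·0+5·2 = 10
M: 2·0+1·8 = 8 | 4·2+5·0 = 8
G: 2·6+1·4 = 16 | 4·4+5·0 = 16
gcd(2,1,4,5) = 1

Coefficients: [2, 1, 4, 5]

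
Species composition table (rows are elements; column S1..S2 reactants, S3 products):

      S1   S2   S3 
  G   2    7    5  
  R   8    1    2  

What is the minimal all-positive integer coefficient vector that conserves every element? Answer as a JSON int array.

G: 1·2+4·7 = 30 | 6·5 = 30
R: 1·8+4·1 = 12 | 6·2 = 12
gcd(1,4,6) = 1

Coefficients: [1, 4, 6]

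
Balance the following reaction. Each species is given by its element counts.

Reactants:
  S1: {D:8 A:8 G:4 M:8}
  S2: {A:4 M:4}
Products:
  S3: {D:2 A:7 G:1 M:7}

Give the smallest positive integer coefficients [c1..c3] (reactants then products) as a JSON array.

Coefficients: [1, 5, 4]

D: 1·8+5·0 = 8 | 4·2 = 8
A: 1·8+5·4 = 28 | 4·7 = 28
G: 1·4+5·0 = 4 | 4·1 = 4
M: 1·8+5·4 = 28 | 4·7 = 28
gcd(1,5,4) = 1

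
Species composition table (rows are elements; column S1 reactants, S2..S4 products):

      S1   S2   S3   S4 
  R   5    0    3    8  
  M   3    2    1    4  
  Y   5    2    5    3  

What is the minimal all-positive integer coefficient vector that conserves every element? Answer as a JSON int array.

Coefficients: [5, 2, 3, 2]

R: 5·5 = 25 | 2·0+3·3+2·8 = 25
M: 5·3 = 15 | 2·2+3·1+2·4 = 15
Y: 5·5 = 25 | 2·2+3·5+2·3 = 25
gcd(5,2,3,2) = 1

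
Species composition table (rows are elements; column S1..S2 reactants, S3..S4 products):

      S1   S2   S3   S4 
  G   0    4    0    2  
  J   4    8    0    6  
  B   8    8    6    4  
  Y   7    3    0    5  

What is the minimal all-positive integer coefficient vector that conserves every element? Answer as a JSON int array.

Coefficients: [3, 3, 4, 6]

G: 3·0+3·4 = 12 | 4·0+6·2 = 12
J: 3·4+3·8 = 36 | 4·0+6·6 = 36
B: 3·8+3·8 = 48 | 4·6+6·4 = 48
Y: 3·7+3·3 = 30 | 4·0+6·5 = 30
gcd(3,3,4,6) = 1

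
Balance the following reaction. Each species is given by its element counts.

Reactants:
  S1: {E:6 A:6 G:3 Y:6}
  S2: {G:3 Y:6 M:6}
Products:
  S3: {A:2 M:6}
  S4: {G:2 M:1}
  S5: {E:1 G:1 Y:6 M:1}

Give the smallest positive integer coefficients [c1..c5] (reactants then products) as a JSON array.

E: 1·6+5·0 = 6 | 3·0+6·0+6·1 = 6
A: 1·6+5·0 = 6 | 3·2+6·0+6·0 = 6
G: 1·3+5·3 = 18 | 3·0+6·2+6·1 = 18
Y: 1·6+5·6 = 36 | 3·0+6·0+6·6 = 36
M: 1·0+5·6 = 30 | 3·6+6·1+6·1 = 30
gcd(1,5,3,6,6) = 1

Coefficients: [1, 5, 3, 6, 6]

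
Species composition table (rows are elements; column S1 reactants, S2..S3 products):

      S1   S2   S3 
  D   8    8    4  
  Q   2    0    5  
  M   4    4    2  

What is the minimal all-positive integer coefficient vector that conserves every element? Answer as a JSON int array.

Coefficients: [5, 4, 2]

D: 5·8 = 40 | 4·8+2·4 = 40
Q: 5·2 = 10 | 4·0+2·5 = 10
M: 5·4 = 20 | 4·4+2·2 = 20
gcd(5,4,2) = 1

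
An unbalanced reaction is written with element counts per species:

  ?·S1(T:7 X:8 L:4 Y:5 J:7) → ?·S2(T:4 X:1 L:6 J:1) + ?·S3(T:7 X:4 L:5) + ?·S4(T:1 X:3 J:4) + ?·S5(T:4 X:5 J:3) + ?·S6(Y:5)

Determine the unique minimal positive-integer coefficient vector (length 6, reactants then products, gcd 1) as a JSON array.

T: 4·7 = 28 | 1·4+2·7+6·1+1·4+4·0 = 28
X: 4·8 = 32 | 1·1+2·4+6·3+1·5+4·0 = 32
L: 4·4 = 16 | 1·6+2·5+6·0+1·0+4·0 = 16
Y: 4·5 = 20 | 1·0+2·0+6·0+1·0+4·5 = 20
J: 4·7 = 28 | 1·1+2·0+6·4+1·3+4·0 = 28
gcd(4,1,2,6,1,4) = 1

Coefficients: [4, 1, 2, 6, 1, 4]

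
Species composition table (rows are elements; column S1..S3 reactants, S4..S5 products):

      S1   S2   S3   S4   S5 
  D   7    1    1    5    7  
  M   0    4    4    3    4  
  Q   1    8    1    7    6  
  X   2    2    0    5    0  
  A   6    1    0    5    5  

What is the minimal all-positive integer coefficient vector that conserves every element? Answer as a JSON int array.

D: 5·7+5·1+1·1 = 41 | 4·5+3·7 = 41
M: 5·0+5·4+1·4 = 24 | 4·3+3·4 = 24
Q: 5·1+5·8+1·1 = 46 | 4·7+3·6 = 46
X: 5·2+5·2+1·0 = 20 | 4·5+3·0 = 20
A: 5·6+5·1+1·0 = 35 | 4·5+3·5 = 35
gcd(5,5,1,4,3) = 1

Coefficients: [5, 5, 1, 4, 3]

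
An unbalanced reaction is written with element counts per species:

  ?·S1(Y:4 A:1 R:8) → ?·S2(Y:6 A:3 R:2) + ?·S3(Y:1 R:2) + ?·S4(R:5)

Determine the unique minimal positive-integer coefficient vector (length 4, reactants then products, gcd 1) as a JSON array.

Y: 3·4 = 12 | 1·6+6·1+2·0 = 12
A: 3·1 = 3 | 1·3+6·0+2·0 = 3
R: 3·8 = 24 | 1·2+6·2+2·5 = 24
gcd(3,1,6,2) = 1

Coefficients: [3, 1, 6, 2]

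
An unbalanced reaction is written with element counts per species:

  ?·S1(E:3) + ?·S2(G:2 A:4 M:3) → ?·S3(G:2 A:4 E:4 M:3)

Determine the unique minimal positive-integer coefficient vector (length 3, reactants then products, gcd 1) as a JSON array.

G: 4·0+3·2 = 6 | 3·2 = 6
A: 4·0+3·4 = 12 | 3·4 = 12
E: 4·3+3·0 = 12 | 3·4 = 12
M: 4·0+3·3 = 9 | 3·3 = 9
gcd(4,3,3) = 1

Coefficients: [4, 3, 3]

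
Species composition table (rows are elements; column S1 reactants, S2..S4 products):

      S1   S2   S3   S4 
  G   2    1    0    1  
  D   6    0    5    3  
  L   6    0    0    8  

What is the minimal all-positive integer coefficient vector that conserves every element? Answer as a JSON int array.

Coefficients: [4, 5, 3, 3]

G: 4·2 = 8 | 5·1+3·0+3·1 = 8
D: 4·6 = 24 | 5·0+3·5+3·3 = 24
L: 4·6 = 24 | 5·0+3·0+3·8 = 24
gcd(4,5,3,3) = 1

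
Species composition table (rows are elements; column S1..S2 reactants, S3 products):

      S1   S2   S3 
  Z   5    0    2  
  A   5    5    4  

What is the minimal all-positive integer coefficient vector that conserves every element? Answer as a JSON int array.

Z: 2·5+2·0 = 10 | 5·2 = 10
A: 2·5+2·5 = 20 | 5·4 = 20
gcd(2,2,5) = 1

Coefficients: [2, 2, 5]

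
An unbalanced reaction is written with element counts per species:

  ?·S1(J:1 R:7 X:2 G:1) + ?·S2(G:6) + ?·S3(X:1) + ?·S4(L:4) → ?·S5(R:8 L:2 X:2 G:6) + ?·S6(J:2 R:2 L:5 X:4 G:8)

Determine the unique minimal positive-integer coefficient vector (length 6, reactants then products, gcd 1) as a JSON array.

Coefficients: [4, 5, 6, 4, 3, 2]

J: 4·1+5·0+6·0+4·0 = 4 | 3·0+2·2 = 4
R: 4·7+5·0+6·0+4·0 = 28 | 3·8+2·2 = 28
L: 4·0+5·0+6·0+4·4 = 16 | 3·2+2·5 = 16
X: 4·2+5·0+6·1+4·0 = 14 | 3·2+2·4 = 14
G: 4·1+5·6+6·0+4·0 = 34 | 3·6+2·8 = 34
gcd(4,5,6,4,3,2) = 1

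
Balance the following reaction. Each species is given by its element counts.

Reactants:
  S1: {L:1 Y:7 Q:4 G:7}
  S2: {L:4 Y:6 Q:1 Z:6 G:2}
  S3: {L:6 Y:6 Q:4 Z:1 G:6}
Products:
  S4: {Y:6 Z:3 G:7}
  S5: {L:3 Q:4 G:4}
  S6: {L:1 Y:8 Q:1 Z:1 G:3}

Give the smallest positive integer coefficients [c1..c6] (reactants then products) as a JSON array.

L: 4·1+1·4+2·6 = 20 | 1·0+5·3+5·1 = 20
Y: 4·7+1·6+2·6 = 46 | 1·6+5·0+5·8 = 46
Q: 4·4+1·1+2·4 = 25 | 1·0+5·4+5·1 = 25
Z: 4·0+1·6+2·1 = 8 | 1·3+5·0+5·1 = 8
G: 4·7+1·2+2·6 = 42 | 1·7+5·4+5·3 = 42
gcd(4,1,2,1,5,5) = 1

Coefficients: [4, 1, 2, 1, 5, 5]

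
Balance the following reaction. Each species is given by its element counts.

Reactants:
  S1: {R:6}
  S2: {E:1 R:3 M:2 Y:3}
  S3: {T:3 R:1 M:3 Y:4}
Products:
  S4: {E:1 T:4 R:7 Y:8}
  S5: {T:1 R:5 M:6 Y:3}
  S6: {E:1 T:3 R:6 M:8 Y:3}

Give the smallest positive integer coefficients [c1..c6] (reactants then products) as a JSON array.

Coefficients: [4, 4, 6, 3, 3, 1]

E: 4·0+4·1+6·0 = 4 | 3·1+3·0+1·1 = 4
T: 4·0+4·0+6·3 = 18 | 3·4+3·1+1·3 = 18
R: 4·6+4·3+6·1 = 42 | 3·7+3·5+1·6 = 42
M: 4·0+4·2+6·3 = 26 | 3·0+3·6+1·8 = 26
Y: 4·0+4·3+6·4 = 36 | 3·8+3·3+1·3 = 36
gcd(4,4,6,3,3,1) = 1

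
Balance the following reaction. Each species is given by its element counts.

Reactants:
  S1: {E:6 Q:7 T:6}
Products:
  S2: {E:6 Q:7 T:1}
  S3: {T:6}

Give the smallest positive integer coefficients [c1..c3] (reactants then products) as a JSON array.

Coefficients: [6, 6, 5]

E: 6·6 = 36 | 6·6+5·0 = 36
Q: 6·7 = 42 | 6·7+5·0 = 42
T: 6·6 = 36 | 6·1+5·6 = 36
gcd(6,6,5) = 1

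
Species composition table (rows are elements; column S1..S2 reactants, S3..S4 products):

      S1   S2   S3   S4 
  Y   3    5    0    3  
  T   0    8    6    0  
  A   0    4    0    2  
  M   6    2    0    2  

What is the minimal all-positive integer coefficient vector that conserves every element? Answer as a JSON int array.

Coefficients: [1, 3, 4, 6]

Y: 1·3+3·5 = 18 | 4·0+6·3 = 18
T: 1·0+3·8 = 24 | 4·6+6·0 = 24
A: 1·0+3·4 = 12 | 4·0+6·2 = 12
M: 1·6+3·2 = 12 | 4·0+6·2 = 12
gcd(1,3,4,6) = 1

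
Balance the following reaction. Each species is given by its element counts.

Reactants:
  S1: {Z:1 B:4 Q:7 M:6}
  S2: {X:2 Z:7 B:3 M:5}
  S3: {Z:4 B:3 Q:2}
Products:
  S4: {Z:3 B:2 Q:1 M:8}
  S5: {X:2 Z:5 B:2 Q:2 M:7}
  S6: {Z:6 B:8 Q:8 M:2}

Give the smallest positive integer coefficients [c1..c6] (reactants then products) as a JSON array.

X: 6·0+5·2+5·0 = 10 | 2·0+5·2+5·0 = 10
Z: 6·1+5·7+5·4 = 61 | 2·3+5·5+5·6 = 61
B: 6·4+5·3+5·3 = 54 | 2·2+5·2+5·8 = 54
Q: 6·7+5·0+5·2 = 52 | 2·1+5·2+5·8 = 52
M: 6·6+5·5+5·0 = 61 | 2·8+5·7+5·2 = 61
gcd(6,5,5,2,5,5) = 1

Coefficients: [6, 5, 5, 2, 5, 5]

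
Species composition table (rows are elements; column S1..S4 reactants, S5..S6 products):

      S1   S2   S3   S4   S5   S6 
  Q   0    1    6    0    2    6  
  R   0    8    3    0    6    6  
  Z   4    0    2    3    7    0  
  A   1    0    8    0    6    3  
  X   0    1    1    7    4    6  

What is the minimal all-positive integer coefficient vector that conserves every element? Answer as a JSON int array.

Coefficients: [3, 6, 6, 6, 6, 5]

Q: 3·0+6·1+6·6+6·0 = 42 | 6·2+5·6 = 42
R: 3·0+6·8+6·3+6·0 = 66 | 6·6+5·6 = 66
Z: 3·4+6·0+6·2+6·3 = 42 | 6·7+5·0 = 42
A: 3·1+6·0+6·8+6·0 = 51 | 6·6+5·3 = 51
X: 3·0+6·1+6·1+6·7 = 54 | 6·4+5·6 = 54
gcd(3,6,6,6,6,5) = 1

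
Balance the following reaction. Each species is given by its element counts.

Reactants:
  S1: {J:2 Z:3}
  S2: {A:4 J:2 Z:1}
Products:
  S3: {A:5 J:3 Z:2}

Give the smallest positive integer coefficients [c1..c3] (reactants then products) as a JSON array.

A: 1·0+5·4 = 20 | 4·5 = 20
J: 1·2+5·2 = 12 | 4·3 = 12
Z: 1·3+5·1 = 8 | 4·2 = 8
gcd(1,5,4) = 1

Coefficients: [1, 5, 4]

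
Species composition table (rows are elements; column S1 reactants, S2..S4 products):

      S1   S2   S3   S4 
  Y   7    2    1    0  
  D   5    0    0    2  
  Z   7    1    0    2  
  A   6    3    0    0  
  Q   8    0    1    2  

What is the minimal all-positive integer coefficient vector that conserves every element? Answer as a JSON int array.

Y: 2·7 = 14 | 4·2+6·1+5·0 = 14
D: 2·5 = 10 | 4·0+6·0+5·2 = 10
Z: 2·7 = 14 | 4·1+6·0+5·2 = 14
A: 2·6 = 12 | 4·3+6·0+5·0 = 12
Q: 2·8 = 16 | 4·0+6·1+5·2 = 16
gcd(2,4,6,5) = 1

Coefficients: [2, 4, 6, 5]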